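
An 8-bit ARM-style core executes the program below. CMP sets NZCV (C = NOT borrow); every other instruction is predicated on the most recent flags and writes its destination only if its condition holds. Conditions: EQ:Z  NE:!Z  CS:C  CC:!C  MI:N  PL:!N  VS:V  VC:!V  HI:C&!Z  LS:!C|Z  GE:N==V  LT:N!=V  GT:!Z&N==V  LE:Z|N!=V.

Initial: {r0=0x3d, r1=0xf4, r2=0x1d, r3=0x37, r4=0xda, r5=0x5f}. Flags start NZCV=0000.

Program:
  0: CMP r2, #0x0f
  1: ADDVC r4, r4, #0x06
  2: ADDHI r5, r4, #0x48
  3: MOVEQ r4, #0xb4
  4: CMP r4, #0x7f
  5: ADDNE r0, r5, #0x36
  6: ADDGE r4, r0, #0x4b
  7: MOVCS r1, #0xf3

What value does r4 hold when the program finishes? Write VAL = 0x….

VAL = 0xe0

[0] flags=0010 → (cmp)
[1] flags=0010 VC?T → r4=0xe0
[2] flags=0010 HI?T → r5=0x28
[3] flags=0010 EQ?F → skip
[4] flags=0011 → (cmp)
[5] flags=0011 NE?T → r0=0x5e
[6] flags=0011 GE?F → skip
[7] flags=0011 CS?T → r1=0xf3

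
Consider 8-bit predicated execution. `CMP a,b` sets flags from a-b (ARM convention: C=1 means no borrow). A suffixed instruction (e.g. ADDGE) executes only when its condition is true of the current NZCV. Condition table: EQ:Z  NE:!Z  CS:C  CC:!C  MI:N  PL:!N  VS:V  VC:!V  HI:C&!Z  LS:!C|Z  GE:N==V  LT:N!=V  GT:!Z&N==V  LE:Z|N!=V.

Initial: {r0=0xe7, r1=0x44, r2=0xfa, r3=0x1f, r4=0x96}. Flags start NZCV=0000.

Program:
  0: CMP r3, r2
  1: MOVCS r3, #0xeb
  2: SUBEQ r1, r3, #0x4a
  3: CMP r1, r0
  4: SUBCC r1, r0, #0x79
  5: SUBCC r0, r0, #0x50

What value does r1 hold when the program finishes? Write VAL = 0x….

[0] flags=0000 → (cmp)
[1] flags=0000 CS?F → skip
[2] flags=0000 EQ?F → skip
[3] flags=0000 → (cmp)
[4] flags=0000 CC?T → r1=0x6e
[5] flags=0000 CC?T → r0=0x97

VAL = 0x6e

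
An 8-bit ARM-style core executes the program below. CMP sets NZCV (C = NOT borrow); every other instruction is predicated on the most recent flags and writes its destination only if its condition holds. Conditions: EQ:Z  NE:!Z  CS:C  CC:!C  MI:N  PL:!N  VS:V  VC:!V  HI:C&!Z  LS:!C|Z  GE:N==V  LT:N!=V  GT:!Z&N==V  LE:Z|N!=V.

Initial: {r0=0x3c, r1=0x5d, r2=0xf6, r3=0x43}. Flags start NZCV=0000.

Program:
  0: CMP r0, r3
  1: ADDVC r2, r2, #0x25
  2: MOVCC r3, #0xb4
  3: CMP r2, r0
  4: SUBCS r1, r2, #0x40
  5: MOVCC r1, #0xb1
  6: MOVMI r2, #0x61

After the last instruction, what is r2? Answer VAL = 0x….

VAL = 0x61

0: ✓ CMP  NZCV=1000
1: ✓ ADDVC  r2←0x1b
2: ✓ MOVCC  r3←0xb4
3: ✓ CMP  NZCV=1000
4: · SUBCS
5: ✓ MOVCC  r1←0xb1
6: ✓ MOVMI  r2←0x61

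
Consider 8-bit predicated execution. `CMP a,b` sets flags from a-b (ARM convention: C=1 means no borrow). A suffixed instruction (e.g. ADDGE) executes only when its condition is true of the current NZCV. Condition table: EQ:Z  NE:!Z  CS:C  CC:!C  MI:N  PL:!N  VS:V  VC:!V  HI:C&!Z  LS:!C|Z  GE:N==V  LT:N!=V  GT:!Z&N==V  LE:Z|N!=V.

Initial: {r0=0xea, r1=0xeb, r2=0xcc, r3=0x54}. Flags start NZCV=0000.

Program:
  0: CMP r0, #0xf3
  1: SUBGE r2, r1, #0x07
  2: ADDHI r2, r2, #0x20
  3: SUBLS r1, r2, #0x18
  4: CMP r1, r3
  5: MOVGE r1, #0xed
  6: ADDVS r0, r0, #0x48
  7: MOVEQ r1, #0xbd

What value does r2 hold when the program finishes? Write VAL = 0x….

0: ✓ CMP  NZCV=1000
1: · SUBGE
2: · ADDHI
3: ✓ SUBLS  r1←0xb4
4: ✓ CMP  NZCV=0011
5: · MOVGE
6: ✓ ADDVS  r0←0x32
7: · MOVEQ

VAL = 0xcc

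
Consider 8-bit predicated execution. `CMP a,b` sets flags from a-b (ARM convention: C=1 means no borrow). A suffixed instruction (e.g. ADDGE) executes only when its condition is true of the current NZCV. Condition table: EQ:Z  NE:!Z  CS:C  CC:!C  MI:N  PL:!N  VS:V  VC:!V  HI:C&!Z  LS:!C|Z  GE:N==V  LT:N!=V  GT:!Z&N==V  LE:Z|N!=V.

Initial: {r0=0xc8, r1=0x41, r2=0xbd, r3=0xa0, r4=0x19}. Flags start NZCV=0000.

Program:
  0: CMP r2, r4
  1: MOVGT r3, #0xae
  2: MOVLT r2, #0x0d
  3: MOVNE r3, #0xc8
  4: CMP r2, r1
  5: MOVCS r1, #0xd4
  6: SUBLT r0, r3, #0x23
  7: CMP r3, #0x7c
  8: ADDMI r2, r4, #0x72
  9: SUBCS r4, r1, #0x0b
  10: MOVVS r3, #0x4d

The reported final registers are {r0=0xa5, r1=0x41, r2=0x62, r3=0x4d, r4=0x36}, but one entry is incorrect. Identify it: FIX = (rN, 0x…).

FIX = (r2, 0x0d)

0: ✓ CMP  NZCV=1010
1: · MOVGT
2: ✓ MOVLT  r2←0x0d
3: ✓ MOVNE  r3←0xc8
4: ✓ CMP  NZCV=1000
5: · MOVCS
6: ✓ SUBLT  r0←0xa5
7: ✓ CMP  NZCV=0011
8: · ADDMI
9: ✓ SUBCS  r4←0x36
10: ✓ MOVVS  r3←0x4d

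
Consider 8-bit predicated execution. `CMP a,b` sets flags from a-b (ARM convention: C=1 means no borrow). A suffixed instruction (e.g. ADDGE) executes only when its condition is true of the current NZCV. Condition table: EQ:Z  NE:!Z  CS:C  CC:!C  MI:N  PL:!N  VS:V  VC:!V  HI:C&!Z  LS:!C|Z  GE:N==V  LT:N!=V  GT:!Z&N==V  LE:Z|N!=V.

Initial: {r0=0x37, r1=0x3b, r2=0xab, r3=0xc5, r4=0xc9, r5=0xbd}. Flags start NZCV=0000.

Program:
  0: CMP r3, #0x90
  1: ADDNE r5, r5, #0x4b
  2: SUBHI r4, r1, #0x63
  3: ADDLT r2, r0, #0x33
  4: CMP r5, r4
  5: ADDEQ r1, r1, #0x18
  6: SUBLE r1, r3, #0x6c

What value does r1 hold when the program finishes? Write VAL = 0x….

0: ✓ CMP  NZCV=0010
1: ✓ ADDNE  r5←0x08
2: ✓ SUBHI  r4←0xd8
3: · ADDLT
4: ✓ CMP  NZCV=0000
5: · ADDEQ
6: · SUBLE

VAL = 0x3b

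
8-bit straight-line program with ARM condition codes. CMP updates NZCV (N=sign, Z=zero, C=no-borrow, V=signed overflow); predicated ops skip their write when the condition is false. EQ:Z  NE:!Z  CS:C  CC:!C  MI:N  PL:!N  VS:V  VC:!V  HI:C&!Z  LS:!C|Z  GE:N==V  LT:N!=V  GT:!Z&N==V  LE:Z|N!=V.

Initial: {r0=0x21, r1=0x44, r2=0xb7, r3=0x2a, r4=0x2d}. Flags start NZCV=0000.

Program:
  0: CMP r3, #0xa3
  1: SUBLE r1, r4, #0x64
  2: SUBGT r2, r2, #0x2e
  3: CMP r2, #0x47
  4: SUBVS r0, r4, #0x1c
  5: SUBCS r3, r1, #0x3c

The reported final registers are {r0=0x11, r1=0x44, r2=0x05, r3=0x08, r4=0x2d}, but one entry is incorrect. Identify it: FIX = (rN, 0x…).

0: ✓ CMP  NZCV=1001
1: · SUBLE
2: ✓ SUBGT  r2←0x89
3: ✓ CMP  NZCV=0011
4: ✓ SUBVS  r0←0x11
5: ✓ SUBCS  r3←0x08

FIX = (r2, 0x89)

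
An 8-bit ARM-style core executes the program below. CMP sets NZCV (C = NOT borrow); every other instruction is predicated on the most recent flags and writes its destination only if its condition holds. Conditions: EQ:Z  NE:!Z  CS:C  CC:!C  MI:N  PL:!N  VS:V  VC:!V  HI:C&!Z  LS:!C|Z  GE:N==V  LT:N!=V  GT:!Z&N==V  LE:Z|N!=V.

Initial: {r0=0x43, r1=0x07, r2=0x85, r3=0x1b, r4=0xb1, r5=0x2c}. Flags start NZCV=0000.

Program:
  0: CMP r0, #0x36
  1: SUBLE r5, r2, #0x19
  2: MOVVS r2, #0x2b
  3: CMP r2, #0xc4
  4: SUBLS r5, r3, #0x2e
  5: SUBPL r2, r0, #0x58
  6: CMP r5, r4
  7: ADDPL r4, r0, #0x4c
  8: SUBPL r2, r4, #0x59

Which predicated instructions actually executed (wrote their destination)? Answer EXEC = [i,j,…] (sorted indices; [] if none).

EXEC = [4,7,8]

0: ✓ CMP  NZCV=0010
1: · SUBLE
2: · MOVVS
3: ✓ CMP  NZCV=1000
4: ✓ SUBLS  r5←0xed
5: · SUBPL
6: ✓ CMP  NZCV=0010
7: ✓ ADDPL  r4←0x8f
8: ✓ SUBPL  r2←0x36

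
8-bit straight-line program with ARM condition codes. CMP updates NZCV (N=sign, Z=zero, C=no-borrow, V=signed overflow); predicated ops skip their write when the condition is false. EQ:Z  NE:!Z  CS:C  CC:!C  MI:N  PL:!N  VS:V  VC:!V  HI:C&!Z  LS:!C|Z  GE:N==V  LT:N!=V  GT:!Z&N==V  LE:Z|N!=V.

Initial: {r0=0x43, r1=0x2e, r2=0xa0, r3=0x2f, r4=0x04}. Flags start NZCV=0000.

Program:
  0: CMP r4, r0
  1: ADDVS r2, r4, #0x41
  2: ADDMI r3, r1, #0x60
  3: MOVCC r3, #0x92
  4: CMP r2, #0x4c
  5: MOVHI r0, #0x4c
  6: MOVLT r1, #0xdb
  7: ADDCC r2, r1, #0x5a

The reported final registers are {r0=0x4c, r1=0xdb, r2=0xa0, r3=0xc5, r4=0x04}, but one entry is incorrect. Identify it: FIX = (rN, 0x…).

0: ✓ CMP  NZCV=1000
1: · ADDVS
2: ✓ ADDMI  r3←0x8e
3: ✓ MOVCC  r3←0x92
4: ✓ CMP  NZCV=0011
5: ✓ MOVHI  r0←0x4c
6: ✓ MOVLT  r1←0xdb
7: · ADDCC

FIX = (r3, 0x92)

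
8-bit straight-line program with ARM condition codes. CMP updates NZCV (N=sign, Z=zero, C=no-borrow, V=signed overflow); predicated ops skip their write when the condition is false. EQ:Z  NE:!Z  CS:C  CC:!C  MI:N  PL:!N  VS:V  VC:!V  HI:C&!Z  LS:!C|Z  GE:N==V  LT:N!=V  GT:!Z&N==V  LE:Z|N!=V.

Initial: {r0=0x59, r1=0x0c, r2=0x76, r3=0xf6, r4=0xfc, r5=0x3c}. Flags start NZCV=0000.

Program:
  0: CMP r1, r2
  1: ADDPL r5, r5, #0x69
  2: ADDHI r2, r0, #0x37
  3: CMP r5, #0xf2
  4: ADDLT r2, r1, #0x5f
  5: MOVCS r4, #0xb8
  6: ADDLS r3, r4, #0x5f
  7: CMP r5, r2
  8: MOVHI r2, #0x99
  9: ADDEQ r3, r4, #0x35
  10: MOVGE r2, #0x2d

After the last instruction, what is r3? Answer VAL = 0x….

VAL = 0x5b

[0] flags=1000 → (cmp)
[1] flags=1000 PL?F → skip
[2] flags=1000 HI?F → skip
[3] flags=0000 → (cmp)
[4] flags=0000 LT?F → skip
[5] flags=0000 CS?F → skip
[6] flags=0000 LS?T → r3=0x5b
[7] flags=1000 → (cmp)
[8] flags=1000 HI?F → skip
[9] flags=1000 EQ?F → skip
[10] flags=1000 GE?F → skip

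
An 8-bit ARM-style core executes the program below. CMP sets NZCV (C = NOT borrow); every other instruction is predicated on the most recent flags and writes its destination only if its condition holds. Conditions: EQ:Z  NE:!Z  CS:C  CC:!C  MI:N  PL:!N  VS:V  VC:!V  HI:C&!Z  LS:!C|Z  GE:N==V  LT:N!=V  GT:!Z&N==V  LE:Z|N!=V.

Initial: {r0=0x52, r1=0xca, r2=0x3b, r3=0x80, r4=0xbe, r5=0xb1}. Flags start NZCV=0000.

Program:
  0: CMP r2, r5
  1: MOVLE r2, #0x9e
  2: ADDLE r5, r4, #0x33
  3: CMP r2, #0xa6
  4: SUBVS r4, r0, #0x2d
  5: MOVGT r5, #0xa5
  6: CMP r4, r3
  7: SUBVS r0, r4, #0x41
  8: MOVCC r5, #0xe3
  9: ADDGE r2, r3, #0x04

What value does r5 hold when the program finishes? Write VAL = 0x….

VAL = 0xe3

0: ✓ CMP  NZCV=1001
1: · MOVLE
2: · ADDLE
3: ✓ CMP  NZCV=1001
4: ✓ SUBVS  r4←0x25
5: ✓ MOVGT  r5←0xa5
6: ✓ CMP  NZCV=1001
7: ✓ SUBVS  r0←0xe4
8: ✓ MOVCC  r5←0xe3
9: ✓ ADDGE  r2←0x84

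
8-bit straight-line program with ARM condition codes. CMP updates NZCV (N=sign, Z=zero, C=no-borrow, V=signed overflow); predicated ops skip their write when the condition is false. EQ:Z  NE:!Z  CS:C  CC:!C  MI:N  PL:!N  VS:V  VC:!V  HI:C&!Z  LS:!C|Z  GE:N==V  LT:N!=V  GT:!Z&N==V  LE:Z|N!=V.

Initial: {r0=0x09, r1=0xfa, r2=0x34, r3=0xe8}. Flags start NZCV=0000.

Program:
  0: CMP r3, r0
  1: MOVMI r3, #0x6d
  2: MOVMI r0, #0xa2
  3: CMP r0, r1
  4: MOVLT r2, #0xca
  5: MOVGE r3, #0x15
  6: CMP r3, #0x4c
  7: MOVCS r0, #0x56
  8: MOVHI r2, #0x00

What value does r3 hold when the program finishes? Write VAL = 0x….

VAL = 0x6d

[0] flags=1010 → (cmp)
[1] flags=1010 MI?T → r3=0x6d
[2] flags=1010 MI?T → r0=0xa2
[3] flags=1000 → (cmp)
[4] flags=1000 LT?T → r2=0xca
[5] flags=1000 GE?F → skip
[6] flags=0010 → (cmp)
[7] flags=0010 CS?T → r0=0x56
[8] flags=0010 HI?T → r2=0x00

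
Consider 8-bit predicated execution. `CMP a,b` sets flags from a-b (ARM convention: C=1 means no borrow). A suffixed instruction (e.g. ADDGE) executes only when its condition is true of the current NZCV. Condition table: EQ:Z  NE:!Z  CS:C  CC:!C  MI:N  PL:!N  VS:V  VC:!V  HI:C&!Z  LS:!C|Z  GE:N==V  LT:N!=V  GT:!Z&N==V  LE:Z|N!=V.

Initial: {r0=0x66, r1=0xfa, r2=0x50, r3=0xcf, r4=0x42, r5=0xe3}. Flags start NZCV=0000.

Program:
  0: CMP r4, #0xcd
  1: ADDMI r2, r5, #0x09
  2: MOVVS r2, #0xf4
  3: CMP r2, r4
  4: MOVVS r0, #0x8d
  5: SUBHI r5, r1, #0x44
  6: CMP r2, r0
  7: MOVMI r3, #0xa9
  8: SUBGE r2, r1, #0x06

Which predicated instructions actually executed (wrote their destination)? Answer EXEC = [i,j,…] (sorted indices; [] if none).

EXEC = [5,7]

0: ✓ CMP  NZCV=0000
1: · ADDMI
2: · MOVVS
3: ✓ CMP  NZCV=0010
4: · MOVVS
5: ✓ SUBHI  r5←0xb6
6: ✓ CMP  NZCV=1000
7: ✓ MOVMI  r3←0xa9
8: · SUBGE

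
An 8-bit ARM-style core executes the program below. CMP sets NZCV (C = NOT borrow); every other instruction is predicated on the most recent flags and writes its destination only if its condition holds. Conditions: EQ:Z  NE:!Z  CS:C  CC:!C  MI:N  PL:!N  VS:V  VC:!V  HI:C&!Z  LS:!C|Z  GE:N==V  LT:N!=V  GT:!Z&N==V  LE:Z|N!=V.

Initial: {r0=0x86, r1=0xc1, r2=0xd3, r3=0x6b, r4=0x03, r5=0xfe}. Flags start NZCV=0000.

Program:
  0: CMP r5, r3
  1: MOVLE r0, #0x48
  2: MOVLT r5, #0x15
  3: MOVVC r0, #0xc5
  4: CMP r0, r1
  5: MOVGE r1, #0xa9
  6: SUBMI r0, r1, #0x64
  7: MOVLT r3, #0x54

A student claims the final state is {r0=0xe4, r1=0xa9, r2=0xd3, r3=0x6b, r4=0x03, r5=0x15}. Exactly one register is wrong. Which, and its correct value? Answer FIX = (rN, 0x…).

FIX = (r0, 0xc5)

0: ✓ CMP  NZCV=1010
1: ✓ MOVLE  r0←0x48
2: ✓ MOVLT  r5←0x15
3: ✓ MOVVC  r0←0xc5
4: ✓ CMP  NZCV=0010
5: ✓ MOVGE  r1←0xa9
6: · SUBMI
7: · MOVLT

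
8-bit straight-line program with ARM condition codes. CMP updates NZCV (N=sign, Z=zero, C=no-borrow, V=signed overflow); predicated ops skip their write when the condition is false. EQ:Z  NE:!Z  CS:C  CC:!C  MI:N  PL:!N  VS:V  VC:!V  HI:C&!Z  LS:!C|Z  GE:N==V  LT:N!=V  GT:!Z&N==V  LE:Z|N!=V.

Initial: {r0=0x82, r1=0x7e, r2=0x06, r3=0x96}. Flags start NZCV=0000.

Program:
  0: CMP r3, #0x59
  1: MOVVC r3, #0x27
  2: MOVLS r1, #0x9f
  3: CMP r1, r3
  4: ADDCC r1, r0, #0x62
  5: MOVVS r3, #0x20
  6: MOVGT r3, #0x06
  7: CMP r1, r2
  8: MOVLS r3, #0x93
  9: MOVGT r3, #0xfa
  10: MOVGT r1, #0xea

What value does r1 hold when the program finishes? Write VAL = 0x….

[0] flags=0011 → (cmp)
[1] flags=0011 VC?F → skip
[2] flags=0011 LS?F → skip
[3] flags=1001 → (cmp)
[4] flags=1001 CC?T → r1=0xe4
[5] flags=1001 VS?T → r3=0x20
[6] flags=1001 GT?T → r3=0x06
[7] flags=1010 → (cmp)
[8] flags=1010 LS?F → skip
[9] flags=1010 GT?F → skip
[10] flags=1010 GT?F → skip

VAL = 0xe4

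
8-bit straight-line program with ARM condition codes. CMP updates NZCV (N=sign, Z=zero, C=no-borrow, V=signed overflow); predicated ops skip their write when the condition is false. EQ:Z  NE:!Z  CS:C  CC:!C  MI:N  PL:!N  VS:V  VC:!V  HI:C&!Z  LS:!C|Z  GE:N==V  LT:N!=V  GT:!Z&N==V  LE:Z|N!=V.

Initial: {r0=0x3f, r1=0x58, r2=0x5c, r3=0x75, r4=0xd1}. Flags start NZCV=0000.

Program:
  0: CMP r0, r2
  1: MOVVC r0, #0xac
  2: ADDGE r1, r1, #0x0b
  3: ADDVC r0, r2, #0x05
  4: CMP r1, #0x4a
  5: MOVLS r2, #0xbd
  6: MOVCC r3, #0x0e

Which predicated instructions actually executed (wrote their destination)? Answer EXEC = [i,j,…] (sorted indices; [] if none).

EXEC = [1,3]

[0] flags=1000 → (cmp)
[1] flags=1000 VC?T → r0=0xac
[2] flags=1000 GE?F → skip
[3] flags=1000 VC?T → r0=0x61
[4] flags=0010 → (cmp)
[5] flags=0010 LS?F → skip
[6] flags=0010 CC?F → skip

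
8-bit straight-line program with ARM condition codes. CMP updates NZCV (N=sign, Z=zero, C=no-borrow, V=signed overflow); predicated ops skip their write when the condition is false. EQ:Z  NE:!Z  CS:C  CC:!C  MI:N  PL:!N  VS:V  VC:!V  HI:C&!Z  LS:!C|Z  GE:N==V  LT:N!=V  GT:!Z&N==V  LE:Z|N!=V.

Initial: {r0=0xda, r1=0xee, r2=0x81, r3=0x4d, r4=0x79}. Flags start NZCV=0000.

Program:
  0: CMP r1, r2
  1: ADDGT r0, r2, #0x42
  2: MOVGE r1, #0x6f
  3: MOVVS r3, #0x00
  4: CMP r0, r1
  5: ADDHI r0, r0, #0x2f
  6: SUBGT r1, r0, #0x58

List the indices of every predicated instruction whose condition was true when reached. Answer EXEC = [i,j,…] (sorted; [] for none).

0: ✓ CMP  NZCV=0010
1: ✓ ADDGT  r0←0xc3
2: ✓ MOVGE  r1←0x6f
3: · MOVVS
4: ✓ CMP  NZCV=0011
5: ✓ ADDHI  r0←0xf2
6: · SUBGT

EXEC = [1,2,5]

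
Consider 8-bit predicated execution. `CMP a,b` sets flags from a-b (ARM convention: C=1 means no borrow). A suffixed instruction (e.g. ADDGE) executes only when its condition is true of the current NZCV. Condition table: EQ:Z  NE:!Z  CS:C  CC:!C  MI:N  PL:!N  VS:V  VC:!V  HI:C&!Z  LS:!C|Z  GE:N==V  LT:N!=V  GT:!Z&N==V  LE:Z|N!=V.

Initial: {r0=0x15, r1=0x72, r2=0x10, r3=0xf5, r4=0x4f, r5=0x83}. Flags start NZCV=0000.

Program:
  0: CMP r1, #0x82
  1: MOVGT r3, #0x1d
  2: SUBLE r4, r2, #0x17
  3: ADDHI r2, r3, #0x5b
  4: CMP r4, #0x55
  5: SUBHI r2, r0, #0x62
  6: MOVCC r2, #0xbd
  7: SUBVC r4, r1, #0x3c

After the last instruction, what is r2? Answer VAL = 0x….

VAL = 0xbd

0: ✓ CMP  NZCV=1001
1: ✓ MOVGT  r3←0x1d
2: · SUBLE
3: · ADDHI
4: ✓ CMP  NZCV=1000
5: · SUBHI
6: ✓ MOVCC  r2←0xbd
7: ✓ SUBVC  r4←0x36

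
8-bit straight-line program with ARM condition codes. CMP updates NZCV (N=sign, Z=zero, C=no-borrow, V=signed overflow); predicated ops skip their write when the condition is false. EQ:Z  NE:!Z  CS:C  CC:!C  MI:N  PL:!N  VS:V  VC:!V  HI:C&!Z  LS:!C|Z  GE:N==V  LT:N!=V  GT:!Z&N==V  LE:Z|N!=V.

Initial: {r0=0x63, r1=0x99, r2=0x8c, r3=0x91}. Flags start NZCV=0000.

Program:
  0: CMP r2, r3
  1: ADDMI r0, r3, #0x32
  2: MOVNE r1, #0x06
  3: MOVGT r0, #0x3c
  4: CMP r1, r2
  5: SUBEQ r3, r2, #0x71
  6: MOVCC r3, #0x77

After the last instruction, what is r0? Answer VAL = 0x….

[0] flags=1000 → (cmp)
[1] flags=1000 MI?T → r0=0xc3
[2] flags=1000 NE?T → r1=0x06
[3] flags=1000 GT?F → skip
[4] flags=0000 → (cmp)
[5] flags=0000 EQ?F → skip
[6] flags=0000 CC?T → r3=0x77

VAL = 0xc3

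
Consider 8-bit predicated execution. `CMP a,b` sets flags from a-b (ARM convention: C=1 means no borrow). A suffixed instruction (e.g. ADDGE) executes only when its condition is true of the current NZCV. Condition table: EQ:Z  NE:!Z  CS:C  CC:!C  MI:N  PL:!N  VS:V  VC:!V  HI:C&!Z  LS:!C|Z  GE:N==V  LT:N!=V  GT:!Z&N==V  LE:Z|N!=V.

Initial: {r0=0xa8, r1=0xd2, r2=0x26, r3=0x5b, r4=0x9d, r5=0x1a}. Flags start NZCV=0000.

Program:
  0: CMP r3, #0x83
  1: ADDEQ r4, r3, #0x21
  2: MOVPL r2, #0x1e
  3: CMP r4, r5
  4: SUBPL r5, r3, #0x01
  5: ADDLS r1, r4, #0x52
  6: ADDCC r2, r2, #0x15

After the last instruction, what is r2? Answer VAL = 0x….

VAL = 0x26

[0] flags=1001 → (cmp)
[1] flags=1001 EQ?F → skip
[2] flags=1001 PL?F → skip
[3] flags=1010 → (cmp)
[4] flags=1010 PL?F → skip
[5] flags=1010 LS?F → skip
[6] flags=1010 CC?F → skip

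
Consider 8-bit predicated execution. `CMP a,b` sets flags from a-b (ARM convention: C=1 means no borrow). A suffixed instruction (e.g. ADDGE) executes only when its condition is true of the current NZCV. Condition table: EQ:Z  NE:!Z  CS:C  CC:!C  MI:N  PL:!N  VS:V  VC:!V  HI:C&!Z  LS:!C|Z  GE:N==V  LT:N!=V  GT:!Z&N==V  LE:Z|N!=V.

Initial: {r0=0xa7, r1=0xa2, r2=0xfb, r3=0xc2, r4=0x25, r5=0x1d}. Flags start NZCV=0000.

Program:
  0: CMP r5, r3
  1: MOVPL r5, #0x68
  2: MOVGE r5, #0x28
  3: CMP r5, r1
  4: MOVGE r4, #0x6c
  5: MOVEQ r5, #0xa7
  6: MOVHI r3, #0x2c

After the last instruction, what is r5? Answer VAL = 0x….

0: ✓ CMP  NZCV=0000
1: ✓ MOVPL  r5←0x68
2: ✓ MOVGE  r5←0x28
3: ✓ CMP  NZCV=1001
4: ✓ MOVGE  r4←0x6c
5: · MOVEQ
6: · MOVHI

VAL = 0x28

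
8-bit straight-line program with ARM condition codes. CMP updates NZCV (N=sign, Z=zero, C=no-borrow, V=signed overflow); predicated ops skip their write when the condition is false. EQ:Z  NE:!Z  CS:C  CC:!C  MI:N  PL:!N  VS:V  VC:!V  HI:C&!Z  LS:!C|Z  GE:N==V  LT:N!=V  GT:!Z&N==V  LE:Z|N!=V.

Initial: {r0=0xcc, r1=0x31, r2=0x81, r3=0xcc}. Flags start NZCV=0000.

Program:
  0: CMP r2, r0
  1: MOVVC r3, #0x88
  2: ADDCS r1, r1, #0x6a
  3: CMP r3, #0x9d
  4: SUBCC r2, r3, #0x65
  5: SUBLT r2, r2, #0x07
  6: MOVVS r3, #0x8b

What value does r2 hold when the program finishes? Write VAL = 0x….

VAL = 0x1c

0: ✓ CMP  NZCV=1000
1: ✓ MOVVC  r3←0x88
2: · ADDCS
3: ✓ CMP  NZCV=1000
4: ✓ SUBCC  r2←0x23
5: ✓ SUBLT  r2←0x1c
6: · MOVVS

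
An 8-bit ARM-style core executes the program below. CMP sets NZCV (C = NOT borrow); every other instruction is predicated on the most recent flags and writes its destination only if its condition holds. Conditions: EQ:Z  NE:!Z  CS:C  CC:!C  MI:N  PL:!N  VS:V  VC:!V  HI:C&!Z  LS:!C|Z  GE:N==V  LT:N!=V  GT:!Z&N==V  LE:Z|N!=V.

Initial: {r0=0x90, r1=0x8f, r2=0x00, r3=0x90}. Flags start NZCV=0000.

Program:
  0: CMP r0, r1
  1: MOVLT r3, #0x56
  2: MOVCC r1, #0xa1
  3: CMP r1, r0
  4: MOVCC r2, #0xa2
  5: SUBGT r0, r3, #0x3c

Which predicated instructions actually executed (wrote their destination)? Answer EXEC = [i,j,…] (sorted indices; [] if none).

[0] flags=0010 → (cmp)
[1] flags=0010 LT?F → skip
[2] flags=0010 CC?F → skip
[3] flags=1000 → (cmp)
[4] flags=1000 CC?T → r2=0xa2
[5] flags=1000 GT?F → skip

EXEC = [4]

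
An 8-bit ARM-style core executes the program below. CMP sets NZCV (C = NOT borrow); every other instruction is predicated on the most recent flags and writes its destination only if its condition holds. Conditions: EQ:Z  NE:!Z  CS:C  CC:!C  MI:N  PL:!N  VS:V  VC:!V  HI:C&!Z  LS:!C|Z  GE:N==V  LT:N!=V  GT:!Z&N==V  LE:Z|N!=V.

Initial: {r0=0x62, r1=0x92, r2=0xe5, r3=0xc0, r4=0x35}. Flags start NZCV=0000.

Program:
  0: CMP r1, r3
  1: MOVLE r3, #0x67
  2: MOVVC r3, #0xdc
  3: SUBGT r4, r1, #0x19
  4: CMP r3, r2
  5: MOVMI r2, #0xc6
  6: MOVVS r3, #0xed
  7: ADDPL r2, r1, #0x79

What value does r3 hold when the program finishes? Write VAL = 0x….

0: ✓ CMP  NZCV=1000
1: ✓ MOVLE  r3←0x67
2: ✓ MOVVC  r3←0xdc
3: · SUBGT
4: ✓ CMP  NZCV=1000
5: ✓ MOVMI  r2←0xc6
6: · MOVVS
7: · ADDPL

VAL = 0xdc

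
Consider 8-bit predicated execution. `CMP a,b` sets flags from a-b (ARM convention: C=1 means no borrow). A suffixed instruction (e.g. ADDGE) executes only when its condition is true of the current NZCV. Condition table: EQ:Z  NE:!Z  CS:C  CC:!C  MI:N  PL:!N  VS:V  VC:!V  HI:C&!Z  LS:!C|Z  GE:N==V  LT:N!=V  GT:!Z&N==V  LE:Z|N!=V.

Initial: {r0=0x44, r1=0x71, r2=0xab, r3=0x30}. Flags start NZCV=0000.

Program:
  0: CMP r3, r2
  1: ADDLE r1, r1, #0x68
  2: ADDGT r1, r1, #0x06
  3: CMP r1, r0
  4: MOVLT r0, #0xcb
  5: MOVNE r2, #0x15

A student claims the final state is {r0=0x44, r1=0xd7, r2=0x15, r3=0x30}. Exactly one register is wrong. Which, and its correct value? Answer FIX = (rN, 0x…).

0: ✓ CMP  NZCV=1001
1: · ADDLE
2: ✓ ADDGT  r1←0x77
3: ✓ CMP  NZCV=0010
4: · MOVLT
5: ✓ MOVNE  r2←0x15

FIX = (r1, 0x77)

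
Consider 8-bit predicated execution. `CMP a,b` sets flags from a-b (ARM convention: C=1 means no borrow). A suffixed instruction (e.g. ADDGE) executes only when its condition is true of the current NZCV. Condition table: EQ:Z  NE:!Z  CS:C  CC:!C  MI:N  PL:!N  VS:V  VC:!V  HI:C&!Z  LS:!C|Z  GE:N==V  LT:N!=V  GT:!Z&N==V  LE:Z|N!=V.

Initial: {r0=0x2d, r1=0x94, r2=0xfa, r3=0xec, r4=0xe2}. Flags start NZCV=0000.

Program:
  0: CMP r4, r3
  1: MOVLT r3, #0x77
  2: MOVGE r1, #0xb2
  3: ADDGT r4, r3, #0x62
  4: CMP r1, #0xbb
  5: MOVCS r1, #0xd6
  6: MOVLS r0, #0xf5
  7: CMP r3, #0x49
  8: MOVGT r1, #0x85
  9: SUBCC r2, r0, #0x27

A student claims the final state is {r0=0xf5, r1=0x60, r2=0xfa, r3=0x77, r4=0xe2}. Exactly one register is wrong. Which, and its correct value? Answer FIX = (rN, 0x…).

0: ✓ CMP  NZCV=1000
1: ✓ MOVLT  r3←0x77
2: · MOVGE
3: · ADDGT
4: ✓ CMP  NZCV=1000
5: · MOVCS
6: ✓ MOVLS  r0←0xf5
7: ✓ CMP  NZCV=0010
8: ✓ MOVGT  r1←0x85
9: · SUBCC

FIX = (r1, 0x85)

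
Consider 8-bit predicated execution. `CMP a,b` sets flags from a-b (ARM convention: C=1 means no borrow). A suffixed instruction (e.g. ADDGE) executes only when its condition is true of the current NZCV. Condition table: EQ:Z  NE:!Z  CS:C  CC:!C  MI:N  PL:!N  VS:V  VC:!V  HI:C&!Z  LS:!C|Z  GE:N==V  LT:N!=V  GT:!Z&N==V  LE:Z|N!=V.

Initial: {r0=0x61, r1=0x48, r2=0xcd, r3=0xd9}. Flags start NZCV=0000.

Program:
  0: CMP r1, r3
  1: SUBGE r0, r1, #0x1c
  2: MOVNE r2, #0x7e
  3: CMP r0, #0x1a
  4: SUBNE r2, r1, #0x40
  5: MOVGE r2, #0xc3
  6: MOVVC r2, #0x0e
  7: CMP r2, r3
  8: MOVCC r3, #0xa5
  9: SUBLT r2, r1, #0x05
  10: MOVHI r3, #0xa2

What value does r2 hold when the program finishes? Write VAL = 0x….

0: ✓ CMP  NZCV=0000
1: ✓ SUBGE  r0←0x2c
2: ✓ MOVNE  r2←0x7e
3: ✓ CMP  NZCV=0010
4: ✓ SUBNE  r2←0x08
5: ✓ MOVGE  r2←0xc3
6: ✓ MOVVC  r2←0x0e
7: ✓ CMP  NZCV=0000
8: ✓ MOVCC  r3←0xa5
9: · SUBLT
10: · MOVHI

VAL = 0x0e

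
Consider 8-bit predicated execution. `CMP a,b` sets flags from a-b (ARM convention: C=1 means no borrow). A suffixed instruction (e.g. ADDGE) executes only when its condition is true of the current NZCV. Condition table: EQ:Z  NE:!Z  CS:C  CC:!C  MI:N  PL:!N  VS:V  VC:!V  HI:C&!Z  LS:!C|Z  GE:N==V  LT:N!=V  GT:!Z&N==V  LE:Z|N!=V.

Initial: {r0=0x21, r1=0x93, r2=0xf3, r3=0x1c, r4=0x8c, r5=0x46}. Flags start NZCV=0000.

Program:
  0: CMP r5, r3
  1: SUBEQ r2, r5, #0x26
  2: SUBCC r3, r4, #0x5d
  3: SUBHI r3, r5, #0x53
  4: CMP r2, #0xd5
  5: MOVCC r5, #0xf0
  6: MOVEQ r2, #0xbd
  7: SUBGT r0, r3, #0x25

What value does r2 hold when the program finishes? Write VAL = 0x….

0: ✓ CMP  NZCV=0010
1: · SUBEQ
2: · SUBCC
3: ✓ SUBHI  r3←0xf3
4: ✓ CMP  NZCV=0010
5: · MOVCC
6: · MOVEQ
7: ✓ SUBGT  r0←0xce

VAL = 0xf3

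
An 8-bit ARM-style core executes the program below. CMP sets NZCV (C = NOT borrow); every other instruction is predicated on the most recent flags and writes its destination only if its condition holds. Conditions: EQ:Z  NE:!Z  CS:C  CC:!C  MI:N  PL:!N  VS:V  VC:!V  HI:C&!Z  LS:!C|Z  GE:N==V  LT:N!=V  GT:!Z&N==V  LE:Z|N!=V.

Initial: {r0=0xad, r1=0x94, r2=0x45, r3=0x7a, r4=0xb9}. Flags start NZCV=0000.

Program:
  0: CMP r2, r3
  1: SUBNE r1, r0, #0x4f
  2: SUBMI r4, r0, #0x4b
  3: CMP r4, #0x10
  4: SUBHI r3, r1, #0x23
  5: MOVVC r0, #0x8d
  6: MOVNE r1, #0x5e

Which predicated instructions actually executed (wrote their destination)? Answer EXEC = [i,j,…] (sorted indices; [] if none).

0: ✓ CMP  NZCV=1000
1: ✓ SUBNE  r1←0x5e
2: ✓ SUBMI  r4←0x62
3: ✓ CMP  NZCV=0010
4: ✓ SUBHI  r3←0x3b
5: ✓ MOVVC  r0←0x8d
6: ✓ MOVNE  r1←0x5e

EXEC = [1,2,4,5,6]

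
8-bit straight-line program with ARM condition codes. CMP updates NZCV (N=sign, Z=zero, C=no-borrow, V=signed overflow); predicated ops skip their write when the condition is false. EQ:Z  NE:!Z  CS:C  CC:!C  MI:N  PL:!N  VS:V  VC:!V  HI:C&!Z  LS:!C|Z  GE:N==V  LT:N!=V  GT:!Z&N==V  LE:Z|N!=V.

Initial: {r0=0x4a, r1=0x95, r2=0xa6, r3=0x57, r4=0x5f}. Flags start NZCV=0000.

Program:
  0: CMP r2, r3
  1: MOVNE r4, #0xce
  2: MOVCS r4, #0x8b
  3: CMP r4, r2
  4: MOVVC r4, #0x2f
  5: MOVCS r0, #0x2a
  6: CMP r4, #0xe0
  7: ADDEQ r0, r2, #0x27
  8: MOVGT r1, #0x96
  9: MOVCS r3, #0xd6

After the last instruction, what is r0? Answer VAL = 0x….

VAL = 0x4a

[0] flags=0011 → (cmp)
[1] flags=0011 NE?T → r4=0xce
[2] flags=0011 CS?T → r4=0x8b
[3] flags=1000 → (cmp)
[4] flags=1000 VC?T → r4=0x2f
[5] flags=1000 CS?F → skip
[6] flags=0000 → (cmp)
[7] flags=0000 EQ?F → skip
[8] flags=0000 GT?T → r1=0x96
[9] flags=0000 CS?F → skip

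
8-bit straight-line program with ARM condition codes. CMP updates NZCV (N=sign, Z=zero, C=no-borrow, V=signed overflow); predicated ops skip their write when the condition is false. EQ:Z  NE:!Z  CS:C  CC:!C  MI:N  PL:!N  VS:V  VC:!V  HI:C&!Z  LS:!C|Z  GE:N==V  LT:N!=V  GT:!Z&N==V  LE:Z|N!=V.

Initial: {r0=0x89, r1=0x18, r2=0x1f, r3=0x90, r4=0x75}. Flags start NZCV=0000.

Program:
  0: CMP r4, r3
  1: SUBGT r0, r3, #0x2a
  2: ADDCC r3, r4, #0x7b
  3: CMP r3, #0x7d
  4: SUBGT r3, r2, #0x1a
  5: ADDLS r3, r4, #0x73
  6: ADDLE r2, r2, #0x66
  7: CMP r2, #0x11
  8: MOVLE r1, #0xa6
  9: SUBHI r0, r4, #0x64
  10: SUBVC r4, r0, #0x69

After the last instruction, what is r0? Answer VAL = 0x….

VAL = 0x11

[0] flags=1001 → (cmp)
[1] flags=1001 GT?T → r0=0x66
[2] flags=1001 CC?T → r3=0xf0
[3] flags=0011 → (cmp)
[4] flags=0011 GT?F → skip
[5] flags=0011 LS?F → skip
[6] flags=0011 LE?T → r2=0x85
[7] flags=0011 → (cmp)
[8] flags=0011 LE?T → r1=0xa6
[9] flags=0011 HI?T → r0=0x11
[10] flags=0011 VC?F → skip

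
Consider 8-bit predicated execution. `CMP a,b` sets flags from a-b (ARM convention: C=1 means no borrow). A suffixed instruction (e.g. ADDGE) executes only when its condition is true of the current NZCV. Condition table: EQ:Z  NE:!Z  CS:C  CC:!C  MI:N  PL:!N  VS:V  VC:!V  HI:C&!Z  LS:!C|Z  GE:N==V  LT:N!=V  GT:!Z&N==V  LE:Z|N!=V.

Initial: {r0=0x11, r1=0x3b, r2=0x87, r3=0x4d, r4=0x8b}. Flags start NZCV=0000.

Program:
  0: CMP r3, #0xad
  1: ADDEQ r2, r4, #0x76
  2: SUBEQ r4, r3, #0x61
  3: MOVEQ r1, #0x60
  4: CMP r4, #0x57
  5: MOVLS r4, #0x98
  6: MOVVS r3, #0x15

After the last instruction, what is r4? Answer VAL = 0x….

0: ✓ CMP  NZCV=1001
1: · ADDEQ
2: · SUBEQ
3: · MOVEQ
4: ✓ CMP  NZCV=0011
5: · MOVLS
6: ✓ MOVVS  r3←0x15

VAL = 0x8b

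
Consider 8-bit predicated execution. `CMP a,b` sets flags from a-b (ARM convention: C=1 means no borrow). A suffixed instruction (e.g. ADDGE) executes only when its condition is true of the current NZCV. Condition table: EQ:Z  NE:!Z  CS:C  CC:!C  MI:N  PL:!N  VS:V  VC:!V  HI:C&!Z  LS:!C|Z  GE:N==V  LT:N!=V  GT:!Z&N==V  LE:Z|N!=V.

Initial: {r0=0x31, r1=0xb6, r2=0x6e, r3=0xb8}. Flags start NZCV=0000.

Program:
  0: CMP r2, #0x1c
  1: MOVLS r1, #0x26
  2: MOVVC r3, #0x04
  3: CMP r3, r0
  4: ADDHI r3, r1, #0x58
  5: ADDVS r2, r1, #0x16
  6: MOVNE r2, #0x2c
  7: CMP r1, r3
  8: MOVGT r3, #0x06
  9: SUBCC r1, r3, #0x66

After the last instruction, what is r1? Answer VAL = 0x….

VAL = 0xb6

0: ✓ CMP  NZCV=0010
1: · MOVLS
2: ✓ MOVVC  r3←0x04
3: ✓ CMP  NZCV=1000
4: · ADDHI
5: · ADDVS
6: ✓ MOVNE  r2←0x2c
7: ✓ CMP  NZCV=1010
8: · MOVGT
9: · SUBCC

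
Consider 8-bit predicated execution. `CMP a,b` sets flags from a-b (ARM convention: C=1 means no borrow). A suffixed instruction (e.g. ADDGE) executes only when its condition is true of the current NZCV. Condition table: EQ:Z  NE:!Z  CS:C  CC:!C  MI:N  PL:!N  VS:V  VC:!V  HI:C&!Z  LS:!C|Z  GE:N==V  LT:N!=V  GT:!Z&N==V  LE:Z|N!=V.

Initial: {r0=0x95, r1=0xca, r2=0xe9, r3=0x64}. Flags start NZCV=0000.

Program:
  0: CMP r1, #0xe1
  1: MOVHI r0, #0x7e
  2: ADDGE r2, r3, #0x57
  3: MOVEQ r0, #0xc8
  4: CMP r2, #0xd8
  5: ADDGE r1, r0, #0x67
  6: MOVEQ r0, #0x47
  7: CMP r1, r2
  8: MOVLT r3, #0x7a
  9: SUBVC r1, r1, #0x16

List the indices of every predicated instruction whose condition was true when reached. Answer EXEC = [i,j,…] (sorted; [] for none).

[0] flags=1000 → (cmp)
[1] flags=1000 HI?F → skip
[2] flags=1000 GE?F → skip
[3] flags=1000 EQ?F → skip
[4] flags=0010 → (cmp)
[5] flags=0010 GE?T → r1=0xfc
[6] flags=0010 EQ?F → skip
[7] flags=0010 → (cmp)
[8] flags=0010 LT?F → skip
[9] flags=0010 VC?T → r1=0xe6

EXEC = [5,9]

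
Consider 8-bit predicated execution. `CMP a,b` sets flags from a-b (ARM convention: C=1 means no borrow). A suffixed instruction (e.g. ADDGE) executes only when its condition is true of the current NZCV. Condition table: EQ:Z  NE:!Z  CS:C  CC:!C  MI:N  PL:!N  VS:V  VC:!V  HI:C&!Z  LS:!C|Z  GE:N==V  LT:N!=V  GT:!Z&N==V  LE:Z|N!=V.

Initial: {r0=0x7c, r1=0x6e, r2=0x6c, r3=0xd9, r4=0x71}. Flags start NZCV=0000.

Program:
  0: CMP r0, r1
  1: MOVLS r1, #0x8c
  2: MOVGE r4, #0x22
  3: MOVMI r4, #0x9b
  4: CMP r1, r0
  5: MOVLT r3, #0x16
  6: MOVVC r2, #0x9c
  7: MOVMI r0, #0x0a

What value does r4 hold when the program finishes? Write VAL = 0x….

0: ✓ CMP  NZCV=0010
1: · MOVLS
2: ✓ MOVGE  r4←0x22
3: · MOVMI
4: ✓ CMP  NZCV=1000
5: ✓ MOVLT  r3←0x16
6: ✓ MOVVC  r2←0x9c
7: ✓ MOVMI  r0←0x0a

VAL = 0x22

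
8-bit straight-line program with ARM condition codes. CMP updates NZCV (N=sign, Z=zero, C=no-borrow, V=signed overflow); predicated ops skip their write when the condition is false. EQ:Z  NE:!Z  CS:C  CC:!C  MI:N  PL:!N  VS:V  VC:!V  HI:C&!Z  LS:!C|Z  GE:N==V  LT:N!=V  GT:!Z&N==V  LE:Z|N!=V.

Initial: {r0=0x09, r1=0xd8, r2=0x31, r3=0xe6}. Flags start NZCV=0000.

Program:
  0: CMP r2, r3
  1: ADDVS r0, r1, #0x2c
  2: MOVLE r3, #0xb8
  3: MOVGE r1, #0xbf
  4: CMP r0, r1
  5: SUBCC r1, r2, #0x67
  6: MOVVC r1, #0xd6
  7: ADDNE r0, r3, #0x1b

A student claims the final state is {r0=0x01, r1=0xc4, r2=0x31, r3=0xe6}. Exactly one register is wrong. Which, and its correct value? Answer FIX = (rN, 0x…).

FIX = (r1, 0xd6)

[0] flags=0000 → (cmp)
[1] flags=0000 VS?F → skip
[2] flags=0000 LE?F → skip
[3] flags=0000 GE?T → r1=0xbf
[4] flags=0000 → (cmp)
[5] flags=0000 CC?T → r1=0xca
[6] flags=0000 VC?T → r1=0xd6
[7] flags=0000 NE?T → r0=0x01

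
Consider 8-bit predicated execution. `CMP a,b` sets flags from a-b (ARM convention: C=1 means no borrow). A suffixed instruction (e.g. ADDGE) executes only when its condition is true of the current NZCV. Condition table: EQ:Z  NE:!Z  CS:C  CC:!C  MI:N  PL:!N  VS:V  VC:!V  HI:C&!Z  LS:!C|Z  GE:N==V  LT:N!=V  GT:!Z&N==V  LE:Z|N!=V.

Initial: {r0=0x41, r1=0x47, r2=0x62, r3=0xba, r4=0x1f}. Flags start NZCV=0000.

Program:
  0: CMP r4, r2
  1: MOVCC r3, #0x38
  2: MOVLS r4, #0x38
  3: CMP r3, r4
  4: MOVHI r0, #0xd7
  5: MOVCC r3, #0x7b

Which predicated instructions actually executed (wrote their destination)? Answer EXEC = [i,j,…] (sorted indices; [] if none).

EXEC = [1,2]

0: ✓ CMP  NZCV=1000
1: ✓ MOVCC  r3←0x38
2: ✓ MOVLS  r4←0x38
3: ✓ CMP  NZCV=0110
4: · MOVHI
5: · MOVCC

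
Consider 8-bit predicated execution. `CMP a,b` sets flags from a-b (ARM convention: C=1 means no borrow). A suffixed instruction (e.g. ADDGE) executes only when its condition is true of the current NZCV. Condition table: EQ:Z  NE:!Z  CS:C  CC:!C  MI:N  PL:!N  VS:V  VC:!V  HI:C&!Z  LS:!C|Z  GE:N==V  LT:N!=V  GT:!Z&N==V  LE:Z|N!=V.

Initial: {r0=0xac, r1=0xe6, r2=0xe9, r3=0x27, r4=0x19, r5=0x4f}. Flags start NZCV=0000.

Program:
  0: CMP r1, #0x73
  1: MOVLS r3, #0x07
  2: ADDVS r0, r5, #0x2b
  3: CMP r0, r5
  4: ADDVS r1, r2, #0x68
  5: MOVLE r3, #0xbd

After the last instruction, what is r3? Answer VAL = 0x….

0: ✓ CMP  NZCV=0011
1: · MOVLS
2: ✓ ADDVS  r0←0x7a
3: ✓ CMP  NZCV=0010
4: · ADDVS
5: · MOVLE

VAL = 0x27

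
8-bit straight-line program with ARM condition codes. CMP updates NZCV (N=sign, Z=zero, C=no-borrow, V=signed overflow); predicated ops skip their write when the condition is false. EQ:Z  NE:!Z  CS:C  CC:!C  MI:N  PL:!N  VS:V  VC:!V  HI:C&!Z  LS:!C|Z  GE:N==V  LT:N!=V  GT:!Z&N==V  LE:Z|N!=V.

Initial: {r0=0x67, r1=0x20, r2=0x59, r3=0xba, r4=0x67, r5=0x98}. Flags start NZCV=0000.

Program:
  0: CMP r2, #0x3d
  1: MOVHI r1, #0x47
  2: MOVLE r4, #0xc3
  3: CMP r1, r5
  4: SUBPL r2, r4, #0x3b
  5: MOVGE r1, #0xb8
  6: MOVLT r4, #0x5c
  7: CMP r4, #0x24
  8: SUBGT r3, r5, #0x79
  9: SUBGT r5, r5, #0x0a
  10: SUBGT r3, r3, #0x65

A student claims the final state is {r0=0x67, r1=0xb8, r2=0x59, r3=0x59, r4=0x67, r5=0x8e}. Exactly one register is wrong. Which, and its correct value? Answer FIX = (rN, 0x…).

FIX = (r3, 0xba)

[0] flags=0010 → (cmp)
[1] flags=0010 HI?T → r1=0x47
[2] flags=0010 LE?F → skip
[3] flags=1001 → (cmp)
[4] flags=1001 PL?F → skip
[5] flags=1001 GE?T → r1=0xb8
[6] flags=1001 LT?F → skip
[7] flags=0010 → (cmp)
[8] flags=0010 GT?T → r3=0x1f
[9] flags=0010 GT?T → r5=0x8e
[10] flags=0010 GT?T → r3=0xba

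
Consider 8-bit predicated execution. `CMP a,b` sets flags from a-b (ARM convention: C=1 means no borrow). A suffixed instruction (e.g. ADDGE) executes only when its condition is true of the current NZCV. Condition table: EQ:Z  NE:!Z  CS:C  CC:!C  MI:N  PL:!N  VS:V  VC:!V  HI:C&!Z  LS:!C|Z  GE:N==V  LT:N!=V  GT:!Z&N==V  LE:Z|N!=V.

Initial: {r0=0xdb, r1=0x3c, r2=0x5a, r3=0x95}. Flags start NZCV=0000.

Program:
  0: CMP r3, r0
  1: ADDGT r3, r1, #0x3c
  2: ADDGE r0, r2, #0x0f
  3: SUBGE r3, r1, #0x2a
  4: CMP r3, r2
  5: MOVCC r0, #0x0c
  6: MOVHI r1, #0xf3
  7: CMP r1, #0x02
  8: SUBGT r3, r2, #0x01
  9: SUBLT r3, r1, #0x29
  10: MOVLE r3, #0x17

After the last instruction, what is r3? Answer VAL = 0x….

[0] flags=1000 → (cmp)
[1] flags=1000 GT?F → skip
[2] flags=1000 GE?F → skip
[3] flags=1000 GE?F → skip
[4] flags=0011 → (cmp)
[5] flags=0011 CC?F → skip
[6] flags=0011 HI?T → r1=0xf3
[7] flags=1010 → (cmp)
[8] flags=1010 GT?F → skip
[9] flags=1010 LT?T → r3=0xca
[10] flags=1010 LE?T → r3=0x17

VAL = 0x17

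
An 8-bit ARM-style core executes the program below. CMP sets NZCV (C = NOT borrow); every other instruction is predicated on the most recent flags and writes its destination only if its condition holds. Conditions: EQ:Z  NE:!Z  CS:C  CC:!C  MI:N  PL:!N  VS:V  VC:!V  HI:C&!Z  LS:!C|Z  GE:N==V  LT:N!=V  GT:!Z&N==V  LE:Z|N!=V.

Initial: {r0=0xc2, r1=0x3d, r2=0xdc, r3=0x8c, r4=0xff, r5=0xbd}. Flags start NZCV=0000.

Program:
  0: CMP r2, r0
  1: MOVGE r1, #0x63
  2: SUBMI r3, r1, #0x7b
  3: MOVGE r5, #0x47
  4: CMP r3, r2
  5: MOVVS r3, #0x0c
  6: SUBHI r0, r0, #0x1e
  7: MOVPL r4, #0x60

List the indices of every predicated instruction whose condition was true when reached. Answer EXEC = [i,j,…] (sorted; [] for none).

EXEC = [1,3]

0: ✓ CMP  NZCV=0010
1: ✓ MOVGE  r1←0x63
2: · SUBMI
3: ✓ MOVGE  r5←0x47
4: ✓ CMP  NZCV=1000
5: · MOVVS
6: · SUBHI
7: · MOVPL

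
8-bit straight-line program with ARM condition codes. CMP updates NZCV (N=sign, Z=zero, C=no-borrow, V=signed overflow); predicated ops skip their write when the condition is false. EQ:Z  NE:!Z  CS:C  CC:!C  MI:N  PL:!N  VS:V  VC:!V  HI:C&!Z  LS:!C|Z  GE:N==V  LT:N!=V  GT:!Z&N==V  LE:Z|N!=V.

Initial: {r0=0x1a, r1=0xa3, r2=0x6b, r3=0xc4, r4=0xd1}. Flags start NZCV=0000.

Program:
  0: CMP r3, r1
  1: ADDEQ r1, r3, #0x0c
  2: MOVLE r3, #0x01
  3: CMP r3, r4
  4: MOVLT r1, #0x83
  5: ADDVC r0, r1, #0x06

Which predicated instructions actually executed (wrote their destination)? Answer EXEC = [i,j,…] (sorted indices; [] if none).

EXEC = [4,5]

0: ✓ CMP  NZCV=0010
1: · ADDEQ
2: · MOVLE
3: ✓ CMP  NZCV=1000
4: ✓ MOVLT  r1←0x83
5: ✓ ADDVC  r0←0x89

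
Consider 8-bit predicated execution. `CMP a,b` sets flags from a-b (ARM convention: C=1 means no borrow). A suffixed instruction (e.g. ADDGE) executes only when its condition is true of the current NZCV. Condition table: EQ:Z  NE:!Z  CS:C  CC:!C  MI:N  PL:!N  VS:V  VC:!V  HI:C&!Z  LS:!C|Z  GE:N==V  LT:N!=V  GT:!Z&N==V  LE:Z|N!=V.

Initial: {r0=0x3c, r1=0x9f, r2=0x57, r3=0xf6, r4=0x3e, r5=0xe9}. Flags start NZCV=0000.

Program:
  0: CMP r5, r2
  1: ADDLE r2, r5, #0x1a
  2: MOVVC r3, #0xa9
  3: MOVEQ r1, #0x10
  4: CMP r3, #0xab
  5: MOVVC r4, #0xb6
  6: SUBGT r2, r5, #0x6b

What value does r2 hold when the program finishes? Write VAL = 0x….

VAL = 0x03

[0] flags=1010 → (cmp)
[1] flags=1010 LE?T → r2=0x03
[2] flags=1010 VC?T → r3=0xa9
[3] flags=1010 EQ?F → skip
[4] flags=1000 → (cmp)
[5] flags=1000 VC?T → r4=0xb6
[6] flags=1000 GT?F → skip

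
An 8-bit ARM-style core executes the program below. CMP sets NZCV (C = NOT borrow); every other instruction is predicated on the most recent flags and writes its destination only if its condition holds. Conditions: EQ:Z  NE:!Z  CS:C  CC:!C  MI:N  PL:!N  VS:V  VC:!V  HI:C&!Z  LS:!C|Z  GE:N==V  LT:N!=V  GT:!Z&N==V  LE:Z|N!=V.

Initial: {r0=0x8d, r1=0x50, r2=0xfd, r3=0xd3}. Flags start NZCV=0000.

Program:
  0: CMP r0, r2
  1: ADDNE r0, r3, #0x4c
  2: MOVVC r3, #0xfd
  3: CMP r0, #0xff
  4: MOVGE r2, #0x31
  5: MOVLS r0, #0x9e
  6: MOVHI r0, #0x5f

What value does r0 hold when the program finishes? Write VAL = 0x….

VAL = 0x9e

0: ✓ CMP  NZCV=1000
1: ✓ ADDNE  r0←0x1f
2: ✓ MOVVC  r3←0xfd
3: ✓ CMP  NZCV=0000
4: ✓ MOVGE  r2←0x31
5: ✓ MOVLS  r0←0x9e
6: · MOVHI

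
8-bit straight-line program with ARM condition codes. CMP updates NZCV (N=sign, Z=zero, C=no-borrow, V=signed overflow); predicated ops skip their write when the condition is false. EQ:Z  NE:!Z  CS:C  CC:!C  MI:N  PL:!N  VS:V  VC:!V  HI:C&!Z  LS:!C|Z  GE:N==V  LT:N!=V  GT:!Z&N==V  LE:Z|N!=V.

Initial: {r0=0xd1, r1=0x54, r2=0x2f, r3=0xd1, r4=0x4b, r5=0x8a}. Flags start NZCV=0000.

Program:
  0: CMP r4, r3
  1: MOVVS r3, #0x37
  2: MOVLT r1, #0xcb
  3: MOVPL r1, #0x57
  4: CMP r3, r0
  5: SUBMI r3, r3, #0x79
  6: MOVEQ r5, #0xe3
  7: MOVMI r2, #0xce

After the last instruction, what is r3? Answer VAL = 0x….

[0] flags=0000 → (cmp)
[1] flags=0000 VS?F → skip
[2] flags=0000 LT?F → skip
[3] flags=0000 PL?T → r1=0x57
[4] flags=0110 → (cmp)
[5] flags=0110 MI?F → skip
[6] flags=0110 EQ?T → r5=0xe3
[7] flags=0110 MI?F → skip

VAL = 0xd1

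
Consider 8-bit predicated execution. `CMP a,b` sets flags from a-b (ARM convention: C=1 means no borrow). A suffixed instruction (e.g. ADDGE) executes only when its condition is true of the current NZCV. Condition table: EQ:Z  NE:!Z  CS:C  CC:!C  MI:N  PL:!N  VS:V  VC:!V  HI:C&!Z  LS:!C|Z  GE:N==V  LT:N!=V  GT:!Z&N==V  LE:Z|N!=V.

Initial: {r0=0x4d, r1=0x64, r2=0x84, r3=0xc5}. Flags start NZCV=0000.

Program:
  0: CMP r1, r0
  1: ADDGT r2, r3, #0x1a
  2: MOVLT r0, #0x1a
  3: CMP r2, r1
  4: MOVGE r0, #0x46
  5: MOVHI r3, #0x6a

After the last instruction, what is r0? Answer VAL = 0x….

[0] flags=0010 → (cmp)
[1] flags=0010 GT?T → r2=0xdf
[2] flags=0010 LT?F → skip
[3] flags=0011 → (cmp)
[4] flags=0011 GE?F → skip
[5] flags=0011 HI?T → r3=0x6a

VAL = 0x4d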